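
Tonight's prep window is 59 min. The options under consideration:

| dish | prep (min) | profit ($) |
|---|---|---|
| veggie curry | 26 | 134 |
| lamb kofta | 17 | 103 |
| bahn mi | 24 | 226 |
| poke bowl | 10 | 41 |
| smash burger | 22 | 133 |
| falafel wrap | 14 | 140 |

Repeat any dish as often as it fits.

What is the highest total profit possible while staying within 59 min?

560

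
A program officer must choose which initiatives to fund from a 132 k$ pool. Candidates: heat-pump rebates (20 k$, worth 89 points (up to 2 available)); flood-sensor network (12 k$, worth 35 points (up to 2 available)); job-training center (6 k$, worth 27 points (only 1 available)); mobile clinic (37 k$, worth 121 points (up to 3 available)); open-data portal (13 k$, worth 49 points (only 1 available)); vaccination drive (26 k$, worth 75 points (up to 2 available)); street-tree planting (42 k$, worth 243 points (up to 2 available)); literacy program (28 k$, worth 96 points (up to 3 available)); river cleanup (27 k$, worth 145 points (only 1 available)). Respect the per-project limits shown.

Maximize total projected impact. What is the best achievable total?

720

Filling by ratio: job-training center + open-data portal + 2×street-tree planting + river cleanup for 707, with 2 k$ left unused.
The 19 k$ tied up in job-training center and open-data portal is better spent on heat-pump rebates — total rises to 720 (131 k$).
No other feasible combination exceeds 720.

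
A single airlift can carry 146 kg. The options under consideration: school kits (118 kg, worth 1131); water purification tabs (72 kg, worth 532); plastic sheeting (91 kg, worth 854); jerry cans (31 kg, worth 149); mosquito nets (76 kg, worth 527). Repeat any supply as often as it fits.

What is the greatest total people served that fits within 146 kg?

1131

Density check — school kits 9.58, plastic sheeting 9.38, water purification tabs 7.39, mosquito nets 6.93 are the best per kg.
School kits uses 118 of the 146 kg and totals 1131.
Every other selection either busts 146 kg or fails to beat 1131.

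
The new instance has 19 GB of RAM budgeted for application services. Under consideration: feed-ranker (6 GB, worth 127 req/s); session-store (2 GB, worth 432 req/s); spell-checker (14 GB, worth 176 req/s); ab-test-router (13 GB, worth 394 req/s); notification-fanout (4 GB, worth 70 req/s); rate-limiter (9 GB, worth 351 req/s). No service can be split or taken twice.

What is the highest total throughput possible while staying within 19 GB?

910

By throughput per GB: session-store 216.00, rate-limiter 39.00, ab-test-router 30.31 lead.
The ratio ordering already packs tightly: feed-ranker + session-store + rate-limiter, 17 GB, 910.
The closest alternative, session-store + ab-test-router + notification-fanout, reaches only 896.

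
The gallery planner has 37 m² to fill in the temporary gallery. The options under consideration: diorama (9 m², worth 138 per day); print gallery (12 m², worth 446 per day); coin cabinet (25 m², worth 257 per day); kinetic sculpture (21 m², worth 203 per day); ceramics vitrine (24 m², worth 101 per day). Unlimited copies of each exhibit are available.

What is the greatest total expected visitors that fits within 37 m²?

1338

Density check — print gallery 37.17, diorama 15.33, coin cabinet 10.28 are the best per m².
Best packing: 3×print gallery — 36 m², 1338 total.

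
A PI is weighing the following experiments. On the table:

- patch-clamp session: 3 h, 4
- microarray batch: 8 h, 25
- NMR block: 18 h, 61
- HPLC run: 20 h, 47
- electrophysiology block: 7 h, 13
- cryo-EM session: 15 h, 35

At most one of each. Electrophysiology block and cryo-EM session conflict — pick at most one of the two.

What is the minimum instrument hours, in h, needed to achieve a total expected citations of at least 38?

Minimise h subject to total expected citations ≥ 38.
microarray batch + electrophysiology block reaches 38 using 15 h.
No combination under 15 h hits 38.

15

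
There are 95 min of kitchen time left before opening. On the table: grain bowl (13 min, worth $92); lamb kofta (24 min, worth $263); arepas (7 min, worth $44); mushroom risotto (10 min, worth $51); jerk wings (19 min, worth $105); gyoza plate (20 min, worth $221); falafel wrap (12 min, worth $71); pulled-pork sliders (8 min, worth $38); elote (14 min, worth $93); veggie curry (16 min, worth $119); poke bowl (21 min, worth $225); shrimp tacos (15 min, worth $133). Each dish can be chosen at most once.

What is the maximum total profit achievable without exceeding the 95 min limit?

935

Filling by ratio: grain bowl + lamb kofta + gyoza plate + poke bowl + shrimp tacos for 934, with 2 min left unused.
The 13 min tied up in grain bowl is better spent on elote — total rises to 935 (94 min).
No other feasible combination exceeds 935.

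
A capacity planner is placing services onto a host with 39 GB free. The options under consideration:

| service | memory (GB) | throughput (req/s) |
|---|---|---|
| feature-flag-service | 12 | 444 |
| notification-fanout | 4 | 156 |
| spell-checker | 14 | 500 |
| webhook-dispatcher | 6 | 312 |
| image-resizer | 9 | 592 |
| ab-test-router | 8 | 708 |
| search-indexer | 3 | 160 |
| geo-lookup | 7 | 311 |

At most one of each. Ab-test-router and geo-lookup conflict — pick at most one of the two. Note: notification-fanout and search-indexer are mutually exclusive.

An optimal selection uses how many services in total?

5

Optimal total is 2216.
One optimal bundle: feature-flag-service + webhook-dispatcher + image-resizer + ab-test-router + search-indexer (38 GB).
Any selection reaching 2216 contains exactly 5 services.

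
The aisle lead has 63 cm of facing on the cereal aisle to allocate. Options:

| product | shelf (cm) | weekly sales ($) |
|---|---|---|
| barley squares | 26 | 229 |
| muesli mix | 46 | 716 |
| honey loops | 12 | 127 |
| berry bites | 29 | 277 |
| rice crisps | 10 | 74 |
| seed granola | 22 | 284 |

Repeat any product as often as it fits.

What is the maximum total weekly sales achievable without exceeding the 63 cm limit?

843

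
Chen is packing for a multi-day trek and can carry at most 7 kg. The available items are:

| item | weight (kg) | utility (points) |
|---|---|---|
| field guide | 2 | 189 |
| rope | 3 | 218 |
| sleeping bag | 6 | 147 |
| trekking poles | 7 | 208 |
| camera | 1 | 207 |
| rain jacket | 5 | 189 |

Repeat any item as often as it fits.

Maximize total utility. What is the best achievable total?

7×camera uses 7 of the 7 kg and totals 1449.
That's the maximum — no swap from here does better than 1449.

1449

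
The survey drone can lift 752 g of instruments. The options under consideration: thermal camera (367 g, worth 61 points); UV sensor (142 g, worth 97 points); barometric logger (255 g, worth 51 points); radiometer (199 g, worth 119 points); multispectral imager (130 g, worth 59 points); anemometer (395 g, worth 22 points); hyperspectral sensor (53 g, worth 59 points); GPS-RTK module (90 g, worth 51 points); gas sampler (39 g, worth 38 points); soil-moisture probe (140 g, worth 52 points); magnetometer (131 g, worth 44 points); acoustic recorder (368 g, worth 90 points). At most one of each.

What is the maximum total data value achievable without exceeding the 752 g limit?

The ratio heuristic lands on UV sensor + radiometer + multispectral imager + hyperspectral sensor + GPS-RTK module + gas sampler (423) but leaves 99 g idle.
Dropping gas sampler frees 39 g; slotting in magnetometer (131 g) lifts the total to 429 at 745 g.
That's the maximum — no swap from here does better than 429.

429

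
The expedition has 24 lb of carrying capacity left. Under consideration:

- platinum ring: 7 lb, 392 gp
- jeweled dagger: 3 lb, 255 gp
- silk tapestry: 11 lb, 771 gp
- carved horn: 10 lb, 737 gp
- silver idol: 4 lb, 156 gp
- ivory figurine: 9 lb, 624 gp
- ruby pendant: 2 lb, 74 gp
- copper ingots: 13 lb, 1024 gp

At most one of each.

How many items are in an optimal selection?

Optimal total is 1795.
For example silk tapestry + copper ingots achieves it, using 24 lb.
Any selection reaching 1795 contains exactly 2 items.

2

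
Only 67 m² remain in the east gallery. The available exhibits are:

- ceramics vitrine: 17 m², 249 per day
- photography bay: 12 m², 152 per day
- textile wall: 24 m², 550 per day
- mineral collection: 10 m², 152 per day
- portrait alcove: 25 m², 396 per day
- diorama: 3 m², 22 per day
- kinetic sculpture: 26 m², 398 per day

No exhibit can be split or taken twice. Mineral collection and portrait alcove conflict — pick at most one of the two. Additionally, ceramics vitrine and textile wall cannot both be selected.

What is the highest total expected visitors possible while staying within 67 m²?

1122

Density check — textile wall 22.92, portrait alcove 15.84, kinetic sculpture 15.31 are the best per m².
Best packing: photography bay + textile wall + diorama + kinetic sculpture — 65 m², 1122 total.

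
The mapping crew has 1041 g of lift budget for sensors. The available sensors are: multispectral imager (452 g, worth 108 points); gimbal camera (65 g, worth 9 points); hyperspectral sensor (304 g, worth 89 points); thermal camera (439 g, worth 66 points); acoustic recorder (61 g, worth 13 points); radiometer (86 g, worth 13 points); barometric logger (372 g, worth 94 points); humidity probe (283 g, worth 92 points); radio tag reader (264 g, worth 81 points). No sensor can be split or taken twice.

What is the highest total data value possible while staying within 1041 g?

289

Filling by ratio: hyperspectral sensor + acoustic recorder + radiometer + humidity probe + radio tag reader for 288, with 43 g left unused.
Dropping acoustic recorder and radiometer and radio tag reader frees 411 g; slotting in multispectral imager (452 g) lifts the total to 289 at 1039 g.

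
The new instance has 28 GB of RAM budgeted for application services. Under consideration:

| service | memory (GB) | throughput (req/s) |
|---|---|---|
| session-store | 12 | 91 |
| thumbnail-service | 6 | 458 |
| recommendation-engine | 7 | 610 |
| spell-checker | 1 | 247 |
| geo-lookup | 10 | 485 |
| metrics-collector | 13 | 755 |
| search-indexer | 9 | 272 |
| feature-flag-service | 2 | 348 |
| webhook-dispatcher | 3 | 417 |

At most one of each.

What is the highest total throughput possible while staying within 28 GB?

2377

Taking the top-ratio services first gives thumbnail-service + recommendation-engine + spell-checker + search-indexer + feature-flag-service + webhook-dispatcher for 2352 (28 GB).
The 15 GB tied up in thumbnail-service and search-indexer is better spent on metrics-collector — total rises to 2377 (26 GB).
An exhaustive check of the 512 subsets confirms 2377.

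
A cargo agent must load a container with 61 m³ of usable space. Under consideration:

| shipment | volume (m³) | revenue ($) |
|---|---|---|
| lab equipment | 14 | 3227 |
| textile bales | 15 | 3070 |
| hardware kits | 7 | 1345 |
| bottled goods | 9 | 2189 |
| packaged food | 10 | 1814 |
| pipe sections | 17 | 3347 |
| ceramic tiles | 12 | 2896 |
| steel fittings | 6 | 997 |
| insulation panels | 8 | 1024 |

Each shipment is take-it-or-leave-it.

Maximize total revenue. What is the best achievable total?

13196

Greedy by ratio would take lab equipment + textile bales + hardware kits + bottled goods + ceramic tiles: 57 m³ used, total 12727.
The 7 m³ tied up in hardware kits is better spent on packaged food — total rises to 13196 (60 m³).
The closest alternative, lab equipment + hardware kits + bottled goods + pipe sections + ceramic tiles, reaches only 13004.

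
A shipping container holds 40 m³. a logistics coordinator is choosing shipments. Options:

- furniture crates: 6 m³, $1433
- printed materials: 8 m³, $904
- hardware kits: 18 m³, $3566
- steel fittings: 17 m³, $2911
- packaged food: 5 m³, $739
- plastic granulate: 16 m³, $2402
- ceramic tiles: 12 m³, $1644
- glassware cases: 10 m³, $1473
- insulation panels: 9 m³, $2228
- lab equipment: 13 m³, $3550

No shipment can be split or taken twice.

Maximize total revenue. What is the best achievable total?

9344

By revenue per m³: lab equipment 273.08, insulation panels 247.56, furniture crates 238.83 lead.
The ratio heuristic lands on furniture crates + packaged food + insulation panels + lab equipment (7950) but leaves 7 m³ idle.
The 11 m³ tied up in furniture crates and packaged food is better spent on hardware kits — total rises to 9344 (40 m³).
Nothing else within 40 m³ beats 9344.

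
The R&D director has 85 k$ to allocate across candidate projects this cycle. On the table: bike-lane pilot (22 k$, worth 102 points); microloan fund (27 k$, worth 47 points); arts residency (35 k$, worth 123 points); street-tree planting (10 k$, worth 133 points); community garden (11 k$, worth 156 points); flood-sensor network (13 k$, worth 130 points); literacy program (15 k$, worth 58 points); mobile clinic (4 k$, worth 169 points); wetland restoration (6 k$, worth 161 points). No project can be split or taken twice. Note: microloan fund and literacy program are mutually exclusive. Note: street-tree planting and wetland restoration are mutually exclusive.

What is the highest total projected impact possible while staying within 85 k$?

797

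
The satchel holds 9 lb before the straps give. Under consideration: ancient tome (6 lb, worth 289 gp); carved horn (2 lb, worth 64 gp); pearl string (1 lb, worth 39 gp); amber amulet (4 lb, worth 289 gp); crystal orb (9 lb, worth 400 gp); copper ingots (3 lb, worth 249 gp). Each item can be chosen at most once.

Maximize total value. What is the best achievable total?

602

Ranking by ratio (value/lb): copper ingots 83.00, amber amulet 72.25, ancient tome 48.17.
A density-first pass picks pearl string + amber amulet + copper ingots — 577 at 8 lb.
The 1 lb tied up in pearl string is better spent on carved horn — total rises to 602 (9 lb).
That's the maximum — no swap from here does better than 602.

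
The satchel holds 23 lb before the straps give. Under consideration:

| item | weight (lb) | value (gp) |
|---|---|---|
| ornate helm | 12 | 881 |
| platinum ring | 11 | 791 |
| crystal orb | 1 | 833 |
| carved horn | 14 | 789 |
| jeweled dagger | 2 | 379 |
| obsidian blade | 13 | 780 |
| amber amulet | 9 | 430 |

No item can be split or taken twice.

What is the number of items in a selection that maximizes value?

4

The maximum value within 23 lb is 2433.
For example platinum ring + crystal orb + jeweled dagger + amber amulet achieves it, using 23 lb.
All optima have 4 items.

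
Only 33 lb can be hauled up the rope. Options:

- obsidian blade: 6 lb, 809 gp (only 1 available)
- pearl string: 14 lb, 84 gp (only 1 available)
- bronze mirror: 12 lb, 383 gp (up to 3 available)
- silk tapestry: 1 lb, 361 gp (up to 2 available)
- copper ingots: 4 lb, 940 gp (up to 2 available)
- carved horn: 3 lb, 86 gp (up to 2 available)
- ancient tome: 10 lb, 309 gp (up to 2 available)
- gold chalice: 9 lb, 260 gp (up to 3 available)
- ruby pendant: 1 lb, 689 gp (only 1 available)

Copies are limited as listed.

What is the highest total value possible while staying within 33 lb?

4581

Greedy by ratio would take obsidian blade + bronze mirror + 2×silk tapestry + 2×copper ingots + carved horn + ruby pendant: 32 lb used, total 4569.
Replace bronze mirror with carved horn + ancient tome: the trade gains 12 net, giving 4581 at 33 lb.
That's the maximum — no swap from here does better than 4581.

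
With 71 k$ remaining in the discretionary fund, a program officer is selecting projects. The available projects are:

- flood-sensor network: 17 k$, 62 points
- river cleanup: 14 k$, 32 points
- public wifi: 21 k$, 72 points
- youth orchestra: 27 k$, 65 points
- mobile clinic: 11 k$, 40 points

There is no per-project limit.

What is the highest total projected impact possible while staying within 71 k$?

254

Taking the top-ratio projects first gives 4×flood-sensor network for 248 (68 k$).
Dropping 3×flood-sensor network frees 51 k$; slotting in public wifi + 3×mobile clinic (54 k$) lifts the total to 254 at 71 k$.
Nothing else within 71 k$ beats 254.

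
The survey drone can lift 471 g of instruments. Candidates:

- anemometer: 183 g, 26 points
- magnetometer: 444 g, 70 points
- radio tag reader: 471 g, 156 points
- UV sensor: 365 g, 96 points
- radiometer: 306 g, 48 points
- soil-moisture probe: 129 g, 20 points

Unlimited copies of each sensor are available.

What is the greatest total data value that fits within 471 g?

By data value per g: radio tag reader 0.33, UV sensor 0.26, magnetometer 0.16, radiometer 0.16 lead.
The ratio ordering already packs tightly: radio tag reader, 471 g, 156.

156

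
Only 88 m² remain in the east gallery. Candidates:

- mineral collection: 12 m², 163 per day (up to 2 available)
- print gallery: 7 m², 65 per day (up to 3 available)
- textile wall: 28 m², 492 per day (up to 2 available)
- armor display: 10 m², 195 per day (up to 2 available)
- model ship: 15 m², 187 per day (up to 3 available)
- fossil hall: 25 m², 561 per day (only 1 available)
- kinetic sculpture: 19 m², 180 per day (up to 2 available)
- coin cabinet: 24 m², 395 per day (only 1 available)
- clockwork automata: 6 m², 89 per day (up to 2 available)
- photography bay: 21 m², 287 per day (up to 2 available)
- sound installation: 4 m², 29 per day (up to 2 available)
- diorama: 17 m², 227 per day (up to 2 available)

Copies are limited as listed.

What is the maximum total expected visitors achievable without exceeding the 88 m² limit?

The ratio heuristic lands on textile wall + 2×armor display + fossil hall + 2×clockwork automata (1621) but leaves 3 m² idle.
Dropping armor display and 2×clockwork automata frees 22 m²; slotting in coin cabinet (24 m²) lifts the total to 1643 at 87 m².
Every other selection either busts 88 m² or exceeds an availability limit or fails to beat 1643.

1643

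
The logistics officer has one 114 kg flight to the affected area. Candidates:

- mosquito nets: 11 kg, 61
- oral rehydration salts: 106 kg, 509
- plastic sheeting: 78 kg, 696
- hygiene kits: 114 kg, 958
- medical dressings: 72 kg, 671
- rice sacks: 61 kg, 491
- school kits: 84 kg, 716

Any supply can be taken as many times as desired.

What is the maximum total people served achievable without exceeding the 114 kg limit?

Ranking by ratio (people served/kg): medical dressings 9.32, plastic sheeting 8.92, school kits 8.52.
Greedy by ratio would take 3×mosquito nets + medical dressings: 105 kg used, total 854.
Dropping 3×mosquito nets and medical dressings frees 105 kg; slotting in hygiene kits (114 kg) lifts the total to 958 at 114 kg.
That's the maximum — no swap from here does better than 958.

958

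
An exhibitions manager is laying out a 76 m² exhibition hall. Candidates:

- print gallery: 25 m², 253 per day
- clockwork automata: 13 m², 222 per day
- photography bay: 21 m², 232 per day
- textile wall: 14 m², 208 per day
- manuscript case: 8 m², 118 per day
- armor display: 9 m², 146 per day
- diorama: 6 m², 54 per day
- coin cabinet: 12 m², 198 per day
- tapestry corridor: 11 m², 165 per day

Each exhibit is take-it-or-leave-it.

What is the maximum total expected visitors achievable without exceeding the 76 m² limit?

The ratio ordering already packs tightly: clockwork automata + textile wall + manuscript case + armor display + diorama + coin cabinet + tapestry corridor, 73 m², 1111.
Runner-up clockwork automata + photography bay + textile wall + manuscript case + armor display + tapestry corridor tops out at 1091.

1111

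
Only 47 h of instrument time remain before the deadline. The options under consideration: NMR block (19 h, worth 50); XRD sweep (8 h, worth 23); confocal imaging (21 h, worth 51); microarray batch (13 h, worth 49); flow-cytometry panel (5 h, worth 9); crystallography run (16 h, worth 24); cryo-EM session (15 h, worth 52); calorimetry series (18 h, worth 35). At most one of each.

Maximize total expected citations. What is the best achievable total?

151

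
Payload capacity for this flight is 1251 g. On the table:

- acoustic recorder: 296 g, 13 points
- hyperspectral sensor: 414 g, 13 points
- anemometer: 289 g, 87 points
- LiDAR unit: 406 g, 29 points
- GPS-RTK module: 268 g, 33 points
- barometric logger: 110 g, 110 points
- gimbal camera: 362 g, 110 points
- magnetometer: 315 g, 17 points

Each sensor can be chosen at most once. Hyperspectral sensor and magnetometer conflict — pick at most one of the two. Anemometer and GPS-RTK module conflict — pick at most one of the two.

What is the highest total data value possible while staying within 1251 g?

336

Ranking by ratio (data value/g): barometric logger 1.00, gimbal camera 0.30, anemometer 0.30, GPS-RTK module 0.12.
Taking anemometer + LiDAR unit + barometric logger + gimbal camera: 1167 g used, 336 in data value.
The spare 84 g is too small for any remaining sensor, and no feasible exchange beats 336.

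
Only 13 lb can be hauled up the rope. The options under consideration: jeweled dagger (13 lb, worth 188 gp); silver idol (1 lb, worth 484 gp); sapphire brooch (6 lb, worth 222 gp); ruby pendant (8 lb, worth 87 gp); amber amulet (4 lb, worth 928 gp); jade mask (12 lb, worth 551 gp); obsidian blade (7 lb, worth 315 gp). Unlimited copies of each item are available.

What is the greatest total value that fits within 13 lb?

6292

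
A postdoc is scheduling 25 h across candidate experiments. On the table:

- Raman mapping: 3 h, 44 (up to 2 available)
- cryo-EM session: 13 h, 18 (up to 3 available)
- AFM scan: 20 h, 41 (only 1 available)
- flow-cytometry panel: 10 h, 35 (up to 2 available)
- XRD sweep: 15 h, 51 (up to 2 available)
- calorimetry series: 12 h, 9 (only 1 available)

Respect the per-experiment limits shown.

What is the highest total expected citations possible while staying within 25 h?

Filling by ratio: 2×Raman mapping + flow-cytometry panel for 123, with 9 h left unused.
Dropping flow-cytometry panel frees 10 h; slotting in XRD sweep (15 h) lifts the total to 139 at 21 h.
No other feasible combination exceeds 139.

139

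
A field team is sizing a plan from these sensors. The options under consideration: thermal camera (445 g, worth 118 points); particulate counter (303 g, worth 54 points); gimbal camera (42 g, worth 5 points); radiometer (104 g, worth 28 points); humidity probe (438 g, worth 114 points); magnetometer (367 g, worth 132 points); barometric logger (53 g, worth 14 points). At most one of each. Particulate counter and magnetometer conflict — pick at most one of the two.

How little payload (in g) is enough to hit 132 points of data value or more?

Minimise g subject to total data value ≥ 132.
Taking magnetometer gives 132 (≥ 132) for 367 g.
No combination under 367 g hits 132.

367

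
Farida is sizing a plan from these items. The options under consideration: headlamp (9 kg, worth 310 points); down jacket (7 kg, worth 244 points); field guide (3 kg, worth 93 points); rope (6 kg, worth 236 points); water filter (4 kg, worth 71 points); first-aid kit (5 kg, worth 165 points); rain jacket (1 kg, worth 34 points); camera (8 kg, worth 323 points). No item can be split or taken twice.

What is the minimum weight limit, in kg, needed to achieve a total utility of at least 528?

Look for the lowest-weight combination reaching 528.
rope + camera: 559 utility at 14 kg.
No combination under 14 kg hits 528.

14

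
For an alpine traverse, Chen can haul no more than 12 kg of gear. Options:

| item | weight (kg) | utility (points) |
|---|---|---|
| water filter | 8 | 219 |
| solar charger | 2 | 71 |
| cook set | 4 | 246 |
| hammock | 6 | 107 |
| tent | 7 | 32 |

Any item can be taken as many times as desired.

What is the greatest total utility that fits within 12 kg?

738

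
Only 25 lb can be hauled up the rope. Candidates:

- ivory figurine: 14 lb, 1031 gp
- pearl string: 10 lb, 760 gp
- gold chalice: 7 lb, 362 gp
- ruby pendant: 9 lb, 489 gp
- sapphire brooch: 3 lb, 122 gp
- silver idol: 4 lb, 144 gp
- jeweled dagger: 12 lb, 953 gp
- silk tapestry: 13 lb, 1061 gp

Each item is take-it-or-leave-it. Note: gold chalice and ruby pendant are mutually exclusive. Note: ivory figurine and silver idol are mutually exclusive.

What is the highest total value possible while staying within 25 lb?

2014

Density check — silk tapestry 81.62, jeweled dagger 79.42, pearl string 76.00, ivory figurine 73.64 are the best per lb.
Taking jeweled dagger + silk tapestry: 25 lb used, 2014 in value.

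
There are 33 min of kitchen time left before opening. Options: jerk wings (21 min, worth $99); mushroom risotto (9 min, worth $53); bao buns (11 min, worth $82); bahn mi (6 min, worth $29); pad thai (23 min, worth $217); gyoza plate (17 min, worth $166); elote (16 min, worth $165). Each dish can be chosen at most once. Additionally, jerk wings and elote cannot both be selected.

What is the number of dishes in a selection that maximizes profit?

2

The maximum profit within 33 min is 331.
One optimal bundle: gyoza plate + elote (33 min).
All optima have 2 dishes.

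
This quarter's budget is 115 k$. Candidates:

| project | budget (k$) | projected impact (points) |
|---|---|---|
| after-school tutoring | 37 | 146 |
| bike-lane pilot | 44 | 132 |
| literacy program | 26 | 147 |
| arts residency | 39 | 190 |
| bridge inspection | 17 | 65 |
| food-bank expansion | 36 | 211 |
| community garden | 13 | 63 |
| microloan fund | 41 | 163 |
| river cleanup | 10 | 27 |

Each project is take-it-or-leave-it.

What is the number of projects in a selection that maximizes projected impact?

4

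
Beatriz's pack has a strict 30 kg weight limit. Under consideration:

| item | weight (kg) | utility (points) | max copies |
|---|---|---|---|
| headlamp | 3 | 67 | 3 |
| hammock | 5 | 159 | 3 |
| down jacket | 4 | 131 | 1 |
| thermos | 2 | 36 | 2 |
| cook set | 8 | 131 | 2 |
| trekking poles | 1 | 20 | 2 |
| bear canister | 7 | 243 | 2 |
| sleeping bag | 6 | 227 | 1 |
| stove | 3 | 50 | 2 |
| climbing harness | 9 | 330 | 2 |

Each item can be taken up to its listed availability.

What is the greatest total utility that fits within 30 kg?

1066

Taking the top-ratio items first gives down jacket + 2×trekking poles + sleeping bag + 2×climbing harness for 1058 (30 kg).
Replace down jacket and trekking poles with hammock: the trade gains 8 net, giving 1066 at 30 kg.
That's the maximum — no swap from here does better than 1066.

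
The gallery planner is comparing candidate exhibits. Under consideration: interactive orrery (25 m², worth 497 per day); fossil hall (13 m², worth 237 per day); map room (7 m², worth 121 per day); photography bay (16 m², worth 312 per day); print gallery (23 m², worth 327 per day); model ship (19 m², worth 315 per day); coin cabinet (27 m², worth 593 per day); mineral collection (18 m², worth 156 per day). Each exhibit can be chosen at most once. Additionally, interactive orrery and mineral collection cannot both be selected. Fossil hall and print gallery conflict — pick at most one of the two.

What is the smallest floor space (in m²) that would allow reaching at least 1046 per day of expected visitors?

Look for the lowest-floor combination reaching 1046.
Taking interactive orrery + coin cabinet gives 1090 (≥ 1046) for 52 m².
No combination under 52 m² hits 1046.

52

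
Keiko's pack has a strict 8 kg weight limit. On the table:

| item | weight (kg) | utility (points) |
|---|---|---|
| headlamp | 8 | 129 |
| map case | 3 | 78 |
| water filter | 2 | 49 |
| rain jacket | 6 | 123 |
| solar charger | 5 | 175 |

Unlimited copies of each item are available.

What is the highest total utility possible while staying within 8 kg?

253

Density check — solar charger 35.00, map case 26.00, water filter 24.50, rain jacket 20.50 are the best per kg.
The ratio ordering already packs tightly: map case + solar charger, 8 kg, 253.
No other feasible combination exceeds 253.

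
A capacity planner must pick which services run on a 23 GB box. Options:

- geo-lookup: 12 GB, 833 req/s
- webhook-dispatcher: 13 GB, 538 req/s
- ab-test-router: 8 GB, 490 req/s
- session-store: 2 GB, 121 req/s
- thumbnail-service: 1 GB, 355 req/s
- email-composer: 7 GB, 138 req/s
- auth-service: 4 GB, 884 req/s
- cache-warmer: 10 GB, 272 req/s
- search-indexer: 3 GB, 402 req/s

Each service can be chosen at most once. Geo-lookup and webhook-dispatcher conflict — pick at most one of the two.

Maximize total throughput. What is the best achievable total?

2595

Best packing: geo-lookup + session-store + thumbnail-service + auth-service + search-indexer — 22 GB, 2595 total.
An exhaustive check of the 512 subsets confirms 2595.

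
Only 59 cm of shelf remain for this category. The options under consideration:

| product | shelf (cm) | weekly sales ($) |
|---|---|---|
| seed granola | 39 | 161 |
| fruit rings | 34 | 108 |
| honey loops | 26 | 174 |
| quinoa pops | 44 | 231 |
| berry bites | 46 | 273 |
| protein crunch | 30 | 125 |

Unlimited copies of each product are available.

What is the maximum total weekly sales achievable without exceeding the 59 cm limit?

Best packing: 2×honey loops — 52 cm, 348 total.
The spare 7 cm is too small for any remaining product, and no exchange beats 348.

348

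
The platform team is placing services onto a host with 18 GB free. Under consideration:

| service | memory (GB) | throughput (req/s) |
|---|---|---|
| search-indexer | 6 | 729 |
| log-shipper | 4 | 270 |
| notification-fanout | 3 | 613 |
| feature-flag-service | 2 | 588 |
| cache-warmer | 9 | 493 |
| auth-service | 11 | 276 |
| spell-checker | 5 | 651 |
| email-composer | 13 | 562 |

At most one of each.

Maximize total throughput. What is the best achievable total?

2581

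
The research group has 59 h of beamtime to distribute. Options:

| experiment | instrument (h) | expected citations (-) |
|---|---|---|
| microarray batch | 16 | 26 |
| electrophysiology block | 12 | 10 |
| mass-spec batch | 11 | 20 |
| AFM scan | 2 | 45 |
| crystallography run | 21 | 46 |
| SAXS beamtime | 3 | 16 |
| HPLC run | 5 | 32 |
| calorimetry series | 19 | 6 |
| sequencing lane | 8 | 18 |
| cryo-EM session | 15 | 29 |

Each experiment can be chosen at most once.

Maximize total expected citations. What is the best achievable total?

A density-first pass picks AFM scan + crystallography run + SAXS beamtime + HPLC run + sequencing lane + cryo-EM session — 186 at 54 h.
The 8 h tied up in sequencing lane is better spent on mass-spec batch — total rises to 188 (57 h).
The closest alternative, AFM scan + crystallography run + SAXS beamtime + HPLC run + sequencing lane + cryo-EM session, reaches only 186.

188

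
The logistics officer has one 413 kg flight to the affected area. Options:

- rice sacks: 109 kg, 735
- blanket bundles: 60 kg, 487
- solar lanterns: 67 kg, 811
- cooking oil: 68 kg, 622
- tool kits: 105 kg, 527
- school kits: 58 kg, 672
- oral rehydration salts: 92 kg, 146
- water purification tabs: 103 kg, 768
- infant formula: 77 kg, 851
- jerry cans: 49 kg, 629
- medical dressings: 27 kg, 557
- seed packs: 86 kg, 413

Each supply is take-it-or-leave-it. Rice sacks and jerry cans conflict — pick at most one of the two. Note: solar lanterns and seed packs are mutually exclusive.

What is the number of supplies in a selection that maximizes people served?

7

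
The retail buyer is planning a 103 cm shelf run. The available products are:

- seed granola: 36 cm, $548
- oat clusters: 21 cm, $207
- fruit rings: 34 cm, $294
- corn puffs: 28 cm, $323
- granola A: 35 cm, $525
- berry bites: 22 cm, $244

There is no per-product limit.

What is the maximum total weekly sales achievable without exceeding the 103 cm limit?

By weekly sales per cm: seed granola 15.22, granola A 15.00, corn puffs 11.54, berry bites 11.09 lead.
Taking 2×seed granola + corn puffs: 100 cm used, 1419 in weekly sales.

1419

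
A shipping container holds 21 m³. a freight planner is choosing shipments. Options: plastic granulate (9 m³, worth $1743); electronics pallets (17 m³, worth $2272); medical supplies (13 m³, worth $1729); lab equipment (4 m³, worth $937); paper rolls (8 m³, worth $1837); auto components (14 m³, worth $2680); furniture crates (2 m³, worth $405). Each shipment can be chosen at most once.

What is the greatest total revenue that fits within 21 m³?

4517

By revenue per m³: lab equipment 234.25, paper rolls 229.62, furniture crates 202.50, plastic granulate 193.67 lead.
Taking the top-ratio shipments first gives lab equipment + paper rolls + furniture crates for 3179 (14 m³).
Replace furniture crates with plastic granulate: the trade gains 1338 net, giving 4517 at 21 m³.
No other feasible combination exceeds 4517.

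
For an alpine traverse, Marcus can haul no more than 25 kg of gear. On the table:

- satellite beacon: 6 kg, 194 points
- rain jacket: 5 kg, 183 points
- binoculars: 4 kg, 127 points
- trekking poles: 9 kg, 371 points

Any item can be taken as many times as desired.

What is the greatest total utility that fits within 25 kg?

936

A density-first pass picks rain jacket + 2×trekking poles — 925 at 23 kg.
Dropping rain jacket frees 5 kg; slotting in satellite beacon (6 kg) lifts the total to 936 at 24 kg.
Every other selection either busts 25 kg or fails to beat 936.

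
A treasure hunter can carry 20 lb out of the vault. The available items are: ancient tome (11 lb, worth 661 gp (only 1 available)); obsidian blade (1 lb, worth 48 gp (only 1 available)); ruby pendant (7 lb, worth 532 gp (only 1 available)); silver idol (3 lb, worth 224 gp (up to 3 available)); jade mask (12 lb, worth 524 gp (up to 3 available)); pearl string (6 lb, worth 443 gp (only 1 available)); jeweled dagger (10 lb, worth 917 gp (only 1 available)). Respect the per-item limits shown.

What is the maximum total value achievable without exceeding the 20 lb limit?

Taking ruby pendant + silver idol + jeweled dagger: 20 lb used, 1673 in value.
No other feasible combination exceeds 1673.

1673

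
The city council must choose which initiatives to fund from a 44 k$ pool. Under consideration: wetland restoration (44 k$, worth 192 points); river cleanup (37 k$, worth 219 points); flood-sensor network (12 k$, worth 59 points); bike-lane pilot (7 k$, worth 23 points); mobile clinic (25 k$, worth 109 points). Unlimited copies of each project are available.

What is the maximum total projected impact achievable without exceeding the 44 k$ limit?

242

Taking river cleanup + bike-lane pilot: 44 k$ used, 242 in projected impact.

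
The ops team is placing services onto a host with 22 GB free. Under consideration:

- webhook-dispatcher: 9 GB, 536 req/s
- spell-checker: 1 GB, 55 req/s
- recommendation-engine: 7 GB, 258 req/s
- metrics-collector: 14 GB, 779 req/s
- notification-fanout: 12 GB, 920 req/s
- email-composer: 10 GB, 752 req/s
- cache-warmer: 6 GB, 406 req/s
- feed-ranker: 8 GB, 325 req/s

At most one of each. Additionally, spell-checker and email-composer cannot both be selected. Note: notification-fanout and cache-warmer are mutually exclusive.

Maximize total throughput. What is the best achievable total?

1672

Ranking by ratio (throughput/GB): notification-fanout 76.67, email-composer 75.20, cache-warmer 67.67, webhook-dispatcher 59.56.
The ratio ordering already packs tightly: notification-fanout + email-composer, 22 GB, 1672.
The closest alternative, webhook-dispatcher + spell-checker + notification-fanout, reaches only 1511.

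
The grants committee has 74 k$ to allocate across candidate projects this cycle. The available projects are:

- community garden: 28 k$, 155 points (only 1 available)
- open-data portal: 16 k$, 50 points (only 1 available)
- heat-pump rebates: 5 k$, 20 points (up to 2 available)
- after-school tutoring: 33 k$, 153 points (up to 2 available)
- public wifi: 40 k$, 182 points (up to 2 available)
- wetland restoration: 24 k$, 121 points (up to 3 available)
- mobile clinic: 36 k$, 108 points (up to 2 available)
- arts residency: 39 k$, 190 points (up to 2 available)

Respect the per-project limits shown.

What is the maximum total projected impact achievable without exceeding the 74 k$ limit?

365

Taking the top-ratio projects first gives community garden + 2×heat-pump rebates + wetland restoration for 316 (62 k$).
Dropping heat-pump rebates and wetland restoration frees 29 k$; slotting in arts residency (39 k$) lifts the total to 365 at 72 k$.
The spare 2 k$ is too small for any remaining project, and no exchange beats 365.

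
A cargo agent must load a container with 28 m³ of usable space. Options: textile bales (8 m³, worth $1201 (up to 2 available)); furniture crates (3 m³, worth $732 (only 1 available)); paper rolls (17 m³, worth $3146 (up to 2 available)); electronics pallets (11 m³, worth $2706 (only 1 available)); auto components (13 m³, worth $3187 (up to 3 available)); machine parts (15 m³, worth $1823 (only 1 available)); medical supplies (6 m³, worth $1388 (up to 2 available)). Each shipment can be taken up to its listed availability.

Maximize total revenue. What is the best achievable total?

By revenue per m³: electronics pallets 246.00, auto components 245.15, furniture crates 244.00 lead.
Filling by ratio: furniture crates + electronics pallets + auto components for 6625, with 1 m³ left unused.
The 11 m³ tied up in electronics pallets is better spent on 2×medical supplies — total rises to 6695 (28 m³).

6695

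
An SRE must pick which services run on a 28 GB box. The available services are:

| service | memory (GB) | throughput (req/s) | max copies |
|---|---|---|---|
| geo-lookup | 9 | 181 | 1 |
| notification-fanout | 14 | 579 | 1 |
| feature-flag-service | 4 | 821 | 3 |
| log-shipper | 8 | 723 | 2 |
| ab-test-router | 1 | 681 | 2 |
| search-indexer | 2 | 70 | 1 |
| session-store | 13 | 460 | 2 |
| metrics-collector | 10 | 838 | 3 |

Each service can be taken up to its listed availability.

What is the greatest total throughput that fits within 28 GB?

The ratio heuristic lands on 3×feature-flag-service + log-shipper + 2×ab-test-router + search-indexer (4618) but leaves 4 GB idle.
Replace log-shipper with metrics-collector: the trade gains 115 net, giving 4733 at 26 GB.
Nothing else within 28 GB beats 4733.

4733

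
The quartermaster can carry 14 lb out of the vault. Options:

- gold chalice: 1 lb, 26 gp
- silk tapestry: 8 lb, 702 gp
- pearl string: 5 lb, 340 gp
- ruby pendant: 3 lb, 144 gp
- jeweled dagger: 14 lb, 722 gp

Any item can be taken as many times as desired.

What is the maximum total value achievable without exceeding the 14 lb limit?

Taking gold chalice + silk tapestry + pearl string: 14 lb used, 1068 in value.
No other feasible combination exceeds 1068.

1068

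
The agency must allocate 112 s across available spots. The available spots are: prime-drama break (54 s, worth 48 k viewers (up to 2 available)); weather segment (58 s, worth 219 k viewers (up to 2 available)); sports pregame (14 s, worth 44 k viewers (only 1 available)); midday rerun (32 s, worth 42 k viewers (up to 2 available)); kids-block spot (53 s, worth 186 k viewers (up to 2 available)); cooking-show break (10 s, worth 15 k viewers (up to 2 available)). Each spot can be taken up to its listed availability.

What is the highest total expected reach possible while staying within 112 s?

405

Best packing: weather segment + kids-block spot — 111 s, 405 total.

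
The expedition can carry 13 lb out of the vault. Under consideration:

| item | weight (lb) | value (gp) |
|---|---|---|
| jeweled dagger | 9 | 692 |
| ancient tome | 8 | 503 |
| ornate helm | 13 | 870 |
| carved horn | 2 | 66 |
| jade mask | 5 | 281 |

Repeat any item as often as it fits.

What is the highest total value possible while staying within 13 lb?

A density-first pass picks jeweled dagger + 2×carved horn — 824 at 13 lb.
The 13 lb tied up in jeweled dagger and 2×carved horn is better spent on ornate helm — total rises to 870 (13 lb).
Nothing else within 13 lb beats 870.

870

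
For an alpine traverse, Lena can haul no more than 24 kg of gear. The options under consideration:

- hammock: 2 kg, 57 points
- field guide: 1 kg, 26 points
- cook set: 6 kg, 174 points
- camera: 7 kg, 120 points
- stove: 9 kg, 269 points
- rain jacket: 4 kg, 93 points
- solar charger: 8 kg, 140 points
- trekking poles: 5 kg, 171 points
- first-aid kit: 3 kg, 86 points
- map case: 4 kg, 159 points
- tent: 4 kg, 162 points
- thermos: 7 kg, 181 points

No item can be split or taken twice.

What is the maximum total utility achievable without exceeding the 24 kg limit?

Best packing: hammock + stove + trekking poles + map case + tent — 24 kg, 818 total.
No other feasible combination exceeds 818.

818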